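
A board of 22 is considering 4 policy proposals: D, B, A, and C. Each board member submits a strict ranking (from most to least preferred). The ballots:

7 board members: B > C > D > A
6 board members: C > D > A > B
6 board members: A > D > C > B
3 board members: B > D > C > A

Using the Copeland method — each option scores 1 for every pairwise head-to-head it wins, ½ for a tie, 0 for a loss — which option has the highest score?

C

D: beats B and A; loses to C → score 2.
B: loses to D, A, and C → score 0.
A: beats B; loses to D and C → score 1.
C: beats D, B, and A → score 3.
C has the best pairwise record.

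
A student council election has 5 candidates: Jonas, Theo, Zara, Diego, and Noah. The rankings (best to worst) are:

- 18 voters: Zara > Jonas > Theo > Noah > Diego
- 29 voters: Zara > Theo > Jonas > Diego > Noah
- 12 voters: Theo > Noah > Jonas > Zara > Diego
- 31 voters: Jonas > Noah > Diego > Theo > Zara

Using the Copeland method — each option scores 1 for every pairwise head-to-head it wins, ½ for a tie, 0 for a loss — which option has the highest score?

Jonas: beats Theo, Diego, and Noah; loses to Zara → score 3.
Theo: beats Diego and Noah; loses to Jonas and Zara → score 2.
Zara: beats Jonas, Theo, Diego, and Noah → score 4.
Diego: loses to Jonas, Theo, Zara, and Noah → score 0.
Noah: beats Diego; loses to Jonas, Theo, and Zara → score 1.
Zara has the best pairwise record.

Zara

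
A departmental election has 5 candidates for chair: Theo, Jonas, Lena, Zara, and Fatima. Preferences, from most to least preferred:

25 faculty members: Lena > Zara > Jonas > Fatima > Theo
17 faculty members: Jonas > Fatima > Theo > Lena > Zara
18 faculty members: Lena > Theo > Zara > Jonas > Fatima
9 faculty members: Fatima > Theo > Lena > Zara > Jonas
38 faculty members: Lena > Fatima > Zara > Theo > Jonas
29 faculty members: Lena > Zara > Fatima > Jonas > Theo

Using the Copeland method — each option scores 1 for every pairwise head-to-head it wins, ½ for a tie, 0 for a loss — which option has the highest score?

Lena

Theo: loses to Jonas, Lena, Zara, and Fatima → score 0.
Jonas: beats Theo; loses to Lena, Zara, and Fatima → score 1.
Lena: beats Theo, Jonas, Zara, and Fatima → score 4.
Zara: beats Theo, Jonas, and Fatima; loses to Lena → score 3.
Fatima: beats Theo and Jonas; loses to Lena and Zara → score 2.
Lena has the best pairwise record.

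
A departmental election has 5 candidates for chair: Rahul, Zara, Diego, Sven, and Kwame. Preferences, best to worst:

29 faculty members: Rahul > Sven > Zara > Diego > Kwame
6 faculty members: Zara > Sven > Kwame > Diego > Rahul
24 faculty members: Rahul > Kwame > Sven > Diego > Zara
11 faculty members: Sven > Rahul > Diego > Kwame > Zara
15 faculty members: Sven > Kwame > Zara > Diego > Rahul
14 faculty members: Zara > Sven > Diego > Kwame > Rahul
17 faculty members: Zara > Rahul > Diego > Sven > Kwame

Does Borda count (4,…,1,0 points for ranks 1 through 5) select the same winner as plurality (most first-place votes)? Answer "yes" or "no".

Borda — scores: Rahul 296, Zara 236, Diego 158, Sven 316, Kwame 154. Winner: Sven.
Plurality — first-place votes: Rahul 53, Zara 37, Diego 0, Sven 26, Kwame 0. Winner: Rahul.
The two methods disagree.

no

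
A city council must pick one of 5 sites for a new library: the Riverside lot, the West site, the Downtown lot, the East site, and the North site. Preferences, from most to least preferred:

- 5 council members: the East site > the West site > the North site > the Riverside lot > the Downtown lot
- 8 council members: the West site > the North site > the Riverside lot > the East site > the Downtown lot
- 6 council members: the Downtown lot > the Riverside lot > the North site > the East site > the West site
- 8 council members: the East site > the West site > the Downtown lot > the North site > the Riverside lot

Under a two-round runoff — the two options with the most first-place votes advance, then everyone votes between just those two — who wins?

Round 1 first-place votes: the Riverside lot 0, the West site 8, the Downtown lot 6, the East site 13, the North site 0.
the East site and the West site advance.
Runoff: the East site is preferred to the West site by 19 voters; the West site by 8.
the East site wins the runoff.

the East site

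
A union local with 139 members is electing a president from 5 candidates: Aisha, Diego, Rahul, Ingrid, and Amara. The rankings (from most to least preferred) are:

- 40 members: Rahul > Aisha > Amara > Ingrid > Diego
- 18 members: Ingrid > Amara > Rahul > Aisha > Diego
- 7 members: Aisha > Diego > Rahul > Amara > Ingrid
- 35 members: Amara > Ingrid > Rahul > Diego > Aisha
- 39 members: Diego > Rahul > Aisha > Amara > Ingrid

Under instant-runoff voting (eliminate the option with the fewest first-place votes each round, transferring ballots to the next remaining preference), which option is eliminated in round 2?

Round 1: Aisha 7, Diego 39, Rahul 40, Ingrid 18, Amara 35. Eliminate Aisha.
Round 2: Diego 46, Rahul 40, Ingrid 18, Amara 35. Eliminate Ingrid.

Ingrid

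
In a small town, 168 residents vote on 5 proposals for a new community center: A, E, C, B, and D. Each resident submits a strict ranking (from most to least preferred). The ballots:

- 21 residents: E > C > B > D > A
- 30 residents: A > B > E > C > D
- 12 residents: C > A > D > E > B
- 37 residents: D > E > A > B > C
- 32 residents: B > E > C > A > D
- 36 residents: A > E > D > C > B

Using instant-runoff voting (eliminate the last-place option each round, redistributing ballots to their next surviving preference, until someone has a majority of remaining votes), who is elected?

A

Round 1: A 66, E 21, C 12, B 32, D 37. Eliminate C.
Round 2: A 78, E 21, B 32, D 37. Eliminate E.
Round 3: A 78, B 53, D 37. Eliminate D.
Round 4: A 115, B 53. A has a majority.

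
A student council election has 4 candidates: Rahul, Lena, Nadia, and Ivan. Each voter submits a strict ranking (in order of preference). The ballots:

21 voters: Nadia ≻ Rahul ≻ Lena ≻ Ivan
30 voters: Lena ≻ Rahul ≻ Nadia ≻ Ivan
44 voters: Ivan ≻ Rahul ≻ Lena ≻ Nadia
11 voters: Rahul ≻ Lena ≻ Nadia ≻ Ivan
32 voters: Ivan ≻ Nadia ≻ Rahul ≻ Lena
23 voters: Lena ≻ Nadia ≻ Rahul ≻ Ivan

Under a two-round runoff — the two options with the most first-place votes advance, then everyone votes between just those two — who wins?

Round 1 first-place votes: Rahul 11, Lena 53, Nadia 21, Ivan 76.
Ivan and Lena advance.
Runoff: Ivan is preferred to Lena by 76 voters; Lena by 85.
Lena wins the runoff.

Lena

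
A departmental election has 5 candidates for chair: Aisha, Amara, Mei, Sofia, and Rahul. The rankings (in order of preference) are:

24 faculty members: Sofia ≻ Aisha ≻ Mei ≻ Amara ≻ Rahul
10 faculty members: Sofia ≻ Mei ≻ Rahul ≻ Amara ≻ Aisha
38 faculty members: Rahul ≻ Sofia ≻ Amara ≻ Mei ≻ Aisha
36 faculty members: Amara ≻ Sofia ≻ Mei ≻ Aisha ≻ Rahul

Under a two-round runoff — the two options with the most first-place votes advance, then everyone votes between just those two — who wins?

Amara

Round 1 first-place votes: Aisha 0, Amara 36, Mei 0, Sofia 34, Rahul 38.
Rahul and Amara advance.
Runoff: Rahul is preferred to Amara by 48 voters; Amara by 60.
Amara wins the runoff.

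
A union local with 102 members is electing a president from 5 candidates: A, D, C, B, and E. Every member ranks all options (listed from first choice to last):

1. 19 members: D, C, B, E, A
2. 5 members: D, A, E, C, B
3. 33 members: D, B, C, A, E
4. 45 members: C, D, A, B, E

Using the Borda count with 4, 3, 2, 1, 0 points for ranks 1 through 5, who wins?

A: 19·0 + 5·3 + 33·1 + 45·2 = 138
D: 19·4 + 5·4 + 33·4 + 45·3 = 363
C: 19·3 + 5·1 + 33·2 + 45·4 = 308
B: 19·2 + 5·0 + 33·3 + 45·1 = 182
E: 19·1 + 5·2 + 33·0 + 45·0 = 29
D has the highest Borda score (363).

D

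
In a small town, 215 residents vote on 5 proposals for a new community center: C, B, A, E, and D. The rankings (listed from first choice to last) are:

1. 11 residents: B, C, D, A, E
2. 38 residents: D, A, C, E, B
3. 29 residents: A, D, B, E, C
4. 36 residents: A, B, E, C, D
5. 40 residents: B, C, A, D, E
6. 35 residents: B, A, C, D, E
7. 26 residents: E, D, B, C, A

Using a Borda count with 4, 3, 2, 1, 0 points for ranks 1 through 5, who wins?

A

C: 11·3 + 38·2 + 29·0 + 36·1 + 40·3 + 35·2 + 26·1 = 361
B: 11·4 + 38·0 + 29·2 + 36·3 + 40·4 + 35·4 + 26·2 = 562
A: 11·1 + 38·3 + 29·4 + 36·4 + 40·2 + 35·3 + 26·0 = 570
E: 11·0 + 38·1 + 29·1 + 36·2 + 40·0 + 35·0 + 26·4 = 243
D: 11·2 + 38·4 + 29·3 + 36·0 + 40·1 + 35·1 + 26·3 = 414
A has the highest Borda score (570).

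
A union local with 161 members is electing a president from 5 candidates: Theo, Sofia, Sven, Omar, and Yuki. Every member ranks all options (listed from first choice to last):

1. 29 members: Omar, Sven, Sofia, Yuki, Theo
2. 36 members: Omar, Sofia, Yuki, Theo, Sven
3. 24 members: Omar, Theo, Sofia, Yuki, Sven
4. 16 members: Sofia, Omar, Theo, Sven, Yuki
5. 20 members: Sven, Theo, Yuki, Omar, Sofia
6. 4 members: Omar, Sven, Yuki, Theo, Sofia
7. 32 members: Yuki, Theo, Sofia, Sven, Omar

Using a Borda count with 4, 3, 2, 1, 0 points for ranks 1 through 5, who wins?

Omar

Theo: 29·0 + 36·1 + 24·3 + 16·2 + 20·3 + 4·1 + 32·3 = 300
Sofia: 29·2 + 36·3 + 24·2 + 16·4 + 20·0 + 4·0 + 32·2 = 342
Sven: 29·3 + 36·0 + 24·0 + 16·1 + 20·4 + 4·3 + 32·1 = 227
Omar: 29·4 + 36·4 + 24·4 + 16·3 + 20·1 + 4·4 + 32·0 = 440
Yuki: 29·1 + 36·2 + 24·1 + 16·0 + 20·2 + 4·2 + 32·4 = 301
Omar has the highest Borda score (440).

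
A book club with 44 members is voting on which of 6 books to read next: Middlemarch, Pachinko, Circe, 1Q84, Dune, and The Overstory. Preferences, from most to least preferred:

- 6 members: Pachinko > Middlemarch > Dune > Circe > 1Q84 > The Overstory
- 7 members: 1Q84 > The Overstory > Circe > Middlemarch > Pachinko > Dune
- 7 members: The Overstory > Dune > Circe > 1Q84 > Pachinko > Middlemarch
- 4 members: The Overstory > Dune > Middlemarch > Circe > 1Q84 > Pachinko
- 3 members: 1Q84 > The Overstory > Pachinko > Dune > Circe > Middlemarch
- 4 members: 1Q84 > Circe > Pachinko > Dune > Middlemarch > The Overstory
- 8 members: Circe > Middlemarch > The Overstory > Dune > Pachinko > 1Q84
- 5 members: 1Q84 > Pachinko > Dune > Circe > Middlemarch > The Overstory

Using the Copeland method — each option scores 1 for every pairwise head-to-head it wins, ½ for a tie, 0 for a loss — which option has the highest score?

Middlemarch: beats The Overstory; loses to Pachinko, Circe, 1Q84, and Dune → score 1.
Pachinko: beats Middlemarch and Dune; loses to Circe, 1Q84, and The Overstory → score 2.
Circe: beats Middlemarch, Pachinko, 1Q84, and The Overstory; loses to Dune → score 4.
1Q84: beats Middlemarch, Pachinko, and The Overstory; loses to Circe and Dune → score 3.
Dune: beats Middlemarch, Circe, and 1Q84; loses to Pachinko and The Overstory → score 3.
The Overstory: beats Pachinko and Dune; loses to Middlemarch, Circe, and 1Q84 → score 2.
Circe has the best pairwise record.

Circe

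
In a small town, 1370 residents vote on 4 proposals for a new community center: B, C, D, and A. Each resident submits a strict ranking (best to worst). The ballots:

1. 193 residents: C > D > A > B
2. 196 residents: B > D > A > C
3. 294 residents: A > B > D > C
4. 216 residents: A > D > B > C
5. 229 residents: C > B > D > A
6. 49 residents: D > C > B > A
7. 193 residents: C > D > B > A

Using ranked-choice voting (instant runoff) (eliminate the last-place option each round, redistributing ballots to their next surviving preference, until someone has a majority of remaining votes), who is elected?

A

Round 1: B 196, C 615, D 49, A 510. Eliminate D.
Round 2: B 196, C 664, A 510. Eliminate B.
Round 3: C 664, A 706. A has a majority.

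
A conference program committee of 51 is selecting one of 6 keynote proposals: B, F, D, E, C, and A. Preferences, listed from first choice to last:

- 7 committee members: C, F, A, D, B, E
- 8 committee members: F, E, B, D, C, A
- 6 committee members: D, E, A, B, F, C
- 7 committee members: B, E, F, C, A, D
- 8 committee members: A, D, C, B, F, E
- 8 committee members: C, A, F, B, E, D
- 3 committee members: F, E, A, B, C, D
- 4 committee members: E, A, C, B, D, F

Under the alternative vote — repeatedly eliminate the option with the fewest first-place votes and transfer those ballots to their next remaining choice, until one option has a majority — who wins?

Round 1: B 7, F 11, D 6, E 4, C 15, A 8. Eliminate E.
Round 2: B 7, F 11, D 6, C 15, A 12. Eliminate D.
Round 3: B 7, F 11, C 15, A 18. Eliminate B.
Round 4: F 18, C 15, A 18. Eliminate C.
Round 5: F 25, A 26. A has a majority.

A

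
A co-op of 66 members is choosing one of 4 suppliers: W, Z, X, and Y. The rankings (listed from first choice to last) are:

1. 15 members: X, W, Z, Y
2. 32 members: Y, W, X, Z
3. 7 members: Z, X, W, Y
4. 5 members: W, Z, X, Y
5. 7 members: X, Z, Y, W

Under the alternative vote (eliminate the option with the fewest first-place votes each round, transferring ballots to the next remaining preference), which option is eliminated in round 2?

Round 1: W 5, Z 7, X 22, Y 32. Eliminate W.
Round 2: Z 12, X 22, Y 32. Eliminate Z.

Z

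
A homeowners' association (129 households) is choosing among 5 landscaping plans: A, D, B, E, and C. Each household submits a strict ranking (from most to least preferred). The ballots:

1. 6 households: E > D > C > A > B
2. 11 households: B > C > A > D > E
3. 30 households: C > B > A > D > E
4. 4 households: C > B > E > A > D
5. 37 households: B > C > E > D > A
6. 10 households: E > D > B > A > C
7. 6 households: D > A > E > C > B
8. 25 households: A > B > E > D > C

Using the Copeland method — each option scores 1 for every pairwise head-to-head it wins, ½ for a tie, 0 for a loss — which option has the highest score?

B

A: beats D and E; loses to B and C → score 2.
D: loses to A, B, E, and C → score 0.
B: beats A, D, E, and C → score 4.
E: beats D; loses to A, B, and C → score 1.
C: beats A, D, and E; loses to B → score 3.
B has the best pairwise record.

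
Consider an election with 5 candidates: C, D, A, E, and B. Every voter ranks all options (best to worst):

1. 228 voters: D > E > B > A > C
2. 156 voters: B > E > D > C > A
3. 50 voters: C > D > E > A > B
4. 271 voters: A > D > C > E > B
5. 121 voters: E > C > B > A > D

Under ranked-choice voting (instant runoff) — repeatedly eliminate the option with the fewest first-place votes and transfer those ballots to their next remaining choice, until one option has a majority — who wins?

Round 1: C 50, D 228, A 271, E 121, B 156. Eliminate C.
Round 2: D 278, A 271, E 121, B 156. Eliminate E.
Round 3: D 278, A 271, B 277. Eliminate A.
Round 4: D 549, B 277. D has a majority.

D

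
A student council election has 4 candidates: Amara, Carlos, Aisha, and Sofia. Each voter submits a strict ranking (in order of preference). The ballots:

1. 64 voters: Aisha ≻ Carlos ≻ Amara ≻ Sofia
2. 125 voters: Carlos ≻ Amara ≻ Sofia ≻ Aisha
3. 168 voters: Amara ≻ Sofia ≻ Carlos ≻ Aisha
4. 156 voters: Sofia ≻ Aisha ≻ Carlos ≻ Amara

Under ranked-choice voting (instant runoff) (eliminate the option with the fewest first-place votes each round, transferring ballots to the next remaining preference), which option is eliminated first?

Round 1: Amara 168, Carlos 125, Aisha 64, Sofia 156. Eliminate Aisha.

Aisha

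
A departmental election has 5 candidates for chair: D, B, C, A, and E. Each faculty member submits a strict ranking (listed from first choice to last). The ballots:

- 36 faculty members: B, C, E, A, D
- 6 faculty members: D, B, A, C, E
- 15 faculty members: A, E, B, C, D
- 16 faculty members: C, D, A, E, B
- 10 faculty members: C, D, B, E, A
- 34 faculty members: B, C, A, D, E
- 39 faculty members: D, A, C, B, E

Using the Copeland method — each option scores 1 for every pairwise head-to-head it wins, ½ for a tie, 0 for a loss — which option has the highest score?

D: beats E; loses to B, C, and A → score 1.
B: beats D, C, A, and E → score 4.
C: beats D, A, and E; loses to B → score 3.
A: beats D and E; loses to B and C → score 2.
E: loses to D, B, C, and A → score 0.
B has the best pairwise record.

B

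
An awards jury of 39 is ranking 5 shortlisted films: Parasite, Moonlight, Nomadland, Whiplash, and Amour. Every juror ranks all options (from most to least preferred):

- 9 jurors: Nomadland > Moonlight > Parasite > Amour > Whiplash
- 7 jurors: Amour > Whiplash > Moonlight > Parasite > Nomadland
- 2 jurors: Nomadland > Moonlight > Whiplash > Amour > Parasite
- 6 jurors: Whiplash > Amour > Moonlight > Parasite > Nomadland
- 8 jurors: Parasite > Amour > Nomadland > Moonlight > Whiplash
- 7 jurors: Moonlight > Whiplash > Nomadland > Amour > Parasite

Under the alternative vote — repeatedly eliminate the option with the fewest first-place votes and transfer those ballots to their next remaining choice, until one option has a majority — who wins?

Amour

Round 1: Parasite 8, Moonlight 7, Nomadland 11, Whiplash 6, Amour 7. Eliminate Whiplash.
Round 2: Parasite 8, Moonlight 7, Nomadland 11, Amour 13. Eliminate Moonlight.
Round 3: Parasite 8, Nomadland 18, Amour 13. Eliminate Parasite.
Round 4: Nomadland 18, Amour 21. Amour has a majority.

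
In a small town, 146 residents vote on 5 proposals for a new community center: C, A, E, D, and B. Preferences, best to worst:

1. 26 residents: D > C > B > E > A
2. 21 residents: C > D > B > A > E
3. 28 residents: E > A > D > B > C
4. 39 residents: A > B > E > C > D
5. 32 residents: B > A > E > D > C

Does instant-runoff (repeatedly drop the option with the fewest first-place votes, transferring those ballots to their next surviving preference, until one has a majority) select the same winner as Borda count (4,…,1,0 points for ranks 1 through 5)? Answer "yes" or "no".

no

Instant-runoff — R1 C 21, A 39, E 28, D 26, B 32 (C out); R2 A 39, E 28, D 47, B 32 (E out); R3 A 67, D 47, B 32 (B out); R4 A 99, D 47 (A winner). Winner: A.
Borda — scores: C 201, A 357, E 280, D 255, B 367. Winner: B.
The two methods disagree.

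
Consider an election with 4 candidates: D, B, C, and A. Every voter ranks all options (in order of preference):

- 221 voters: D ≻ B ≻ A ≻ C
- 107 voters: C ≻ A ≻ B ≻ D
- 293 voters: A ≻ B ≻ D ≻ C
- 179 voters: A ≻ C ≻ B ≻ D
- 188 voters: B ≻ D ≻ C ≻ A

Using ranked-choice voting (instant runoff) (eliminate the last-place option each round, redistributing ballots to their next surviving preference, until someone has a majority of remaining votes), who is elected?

Round 1: D 221, B 188, C 107, A 472. Eliminate C.
Round 2: D 221, B 188, A 579. A has a majority.

A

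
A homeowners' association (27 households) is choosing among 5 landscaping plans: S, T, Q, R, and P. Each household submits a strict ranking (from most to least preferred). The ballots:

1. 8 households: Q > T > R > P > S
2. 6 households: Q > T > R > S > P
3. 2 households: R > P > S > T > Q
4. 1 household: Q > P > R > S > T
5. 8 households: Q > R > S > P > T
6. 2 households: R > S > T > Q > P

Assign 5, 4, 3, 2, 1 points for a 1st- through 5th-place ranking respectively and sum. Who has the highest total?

S: 8·1 + 6·2 + 2·3 + 1·2 + 8·3 + 2·4 = 60
T: 8·4 + 6·4 + 2·2 + 1·1 + 8·1 + 2·3 = 75
Q: 8·5 + 6·5 + 2·1 + 1·5 + 8·5 + 2·2 = 121
R: 8·3 + 6·3 + 2·5 + 1·3 + 8·4 + 2·5 = 97
P: 8·2 + 6·1 + 2·4 + 1·4 + 8·2 + 2·1 = 52
Q has the highest Borda score (121).

Q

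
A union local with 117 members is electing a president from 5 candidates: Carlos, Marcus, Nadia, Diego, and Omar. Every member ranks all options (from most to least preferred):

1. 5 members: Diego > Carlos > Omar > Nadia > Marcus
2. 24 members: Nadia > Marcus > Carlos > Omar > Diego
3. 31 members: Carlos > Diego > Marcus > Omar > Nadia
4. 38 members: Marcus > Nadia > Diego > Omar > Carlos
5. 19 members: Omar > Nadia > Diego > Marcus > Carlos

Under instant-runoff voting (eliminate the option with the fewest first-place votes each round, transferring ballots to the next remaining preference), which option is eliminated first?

Diego

Round 1: Carlos 31, Marcus 38, Nadia 24, Diego 5, Omar 19. Eliminate Diego.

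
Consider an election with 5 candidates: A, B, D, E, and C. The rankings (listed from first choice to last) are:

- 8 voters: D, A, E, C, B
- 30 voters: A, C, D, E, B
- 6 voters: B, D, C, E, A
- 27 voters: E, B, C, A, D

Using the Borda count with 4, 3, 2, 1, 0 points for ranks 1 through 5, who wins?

A: 8·3 + 30·4 + 6·0 + 27·1 = 171
B: 8·0 + 30·0 + 6·4 + 27·3 = 105
D: 8·4 + 30·2 + 6·3 + 27·0 = 110
E: 8·2 + 30·1 + 6·1 + 27·4 = 160
C: 8·1 + 30·3 + 6·2 + 27·2 = 164
A has the highest Borda score (171).

A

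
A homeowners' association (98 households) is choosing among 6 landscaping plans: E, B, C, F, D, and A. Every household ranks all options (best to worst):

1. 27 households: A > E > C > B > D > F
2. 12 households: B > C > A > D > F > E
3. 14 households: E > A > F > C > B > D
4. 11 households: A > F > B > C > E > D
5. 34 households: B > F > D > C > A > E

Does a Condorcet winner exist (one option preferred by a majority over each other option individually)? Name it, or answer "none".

A vs E: 84–14 for A.
A vs B: 52–46 for A.
A vs C: 52–46 for A.
A vs F: 64–34 for A.
A vs D: 64–34 for A.
A beats every other option head-to-head.

A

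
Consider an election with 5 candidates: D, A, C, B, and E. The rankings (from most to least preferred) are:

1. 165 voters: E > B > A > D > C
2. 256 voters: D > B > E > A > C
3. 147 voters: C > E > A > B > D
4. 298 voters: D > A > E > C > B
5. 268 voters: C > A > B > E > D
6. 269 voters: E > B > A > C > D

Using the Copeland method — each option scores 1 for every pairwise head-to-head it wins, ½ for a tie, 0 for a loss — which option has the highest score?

D: beats C; loses to A, B, and E → score 1.
A: beats D, C, and B; loses to E → score 3.
C: beats B; loses to D, A, and E → score 1.
B: beats D; loses to A, C, and E → score 1.
E: beats D, A, C, and B → score 4.
E has the best pairwise record.

E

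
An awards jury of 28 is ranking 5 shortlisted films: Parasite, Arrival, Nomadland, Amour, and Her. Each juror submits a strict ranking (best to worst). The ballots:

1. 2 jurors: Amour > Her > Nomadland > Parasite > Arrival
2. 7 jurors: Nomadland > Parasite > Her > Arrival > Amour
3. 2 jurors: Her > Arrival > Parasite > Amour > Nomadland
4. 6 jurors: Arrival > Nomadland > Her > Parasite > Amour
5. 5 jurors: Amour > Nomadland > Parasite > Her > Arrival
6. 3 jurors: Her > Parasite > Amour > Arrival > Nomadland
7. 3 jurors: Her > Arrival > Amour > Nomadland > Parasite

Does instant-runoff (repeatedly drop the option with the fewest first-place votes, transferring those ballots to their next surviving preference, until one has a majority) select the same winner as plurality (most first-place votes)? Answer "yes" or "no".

no

Instant-runoff — R1 Parasite 0, Arrival 6, Nomadland 7, Amour 7, Her 8 (Parasite out); R2 Arrival 6, Nomadland 7, Amour 7, Her 8 (Arrival out); R3 Nomadland 13, Amour 7, Her 8 (Amour out); R4 Nomadland 18, Her 10 (Nomadland winner). Winner: Nomadland.
Plurality — first-place votes: Parasite 0, Arrival 6, Nomadland 7, Amour 7, Her 8. Winner: Her.
The two methods disagree.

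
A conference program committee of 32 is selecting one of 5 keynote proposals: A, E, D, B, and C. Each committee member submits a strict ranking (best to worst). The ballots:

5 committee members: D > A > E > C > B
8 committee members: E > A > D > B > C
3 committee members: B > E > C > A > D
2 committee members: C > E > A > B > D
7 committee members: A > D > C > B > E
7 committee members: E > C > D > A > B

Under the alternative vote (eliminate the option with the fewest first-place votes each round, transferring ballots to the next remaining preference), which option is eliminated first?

Round 1: A 7, E 15, D 5, B 3, C 2. Eliminate C.

C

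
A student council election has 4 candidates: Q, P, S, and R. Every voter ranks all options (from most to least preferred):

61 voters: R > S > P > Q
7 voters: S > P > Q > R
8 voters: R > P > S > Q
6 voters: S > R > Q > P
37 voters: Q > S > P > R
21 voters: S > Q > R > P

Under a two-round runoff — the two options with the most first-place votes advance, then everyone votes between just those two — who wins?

Round 1 first-place votes: Q 37, P 0, S 34, R 69.
R and Q advance.
Runoff: R is preferred to Q by 75 voters; Q by 65.
R wins the runoff.

R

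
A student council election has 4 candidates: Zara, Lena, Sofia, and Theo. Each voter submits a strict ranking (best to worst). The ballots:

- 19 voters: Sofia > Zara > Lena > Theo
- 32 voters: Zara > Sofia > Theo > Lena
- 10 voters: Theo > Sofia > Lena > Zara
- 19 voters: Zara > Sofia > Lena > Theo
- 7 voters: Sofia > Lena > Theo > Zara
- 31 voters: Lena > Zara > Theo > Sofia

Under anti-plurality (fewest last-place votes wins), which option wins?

Zara

Last-place votes: Zara 17, Lena 32, Sofia 31, Theo 38.
Zara is ranked last by the fewest voters, so Zara wins.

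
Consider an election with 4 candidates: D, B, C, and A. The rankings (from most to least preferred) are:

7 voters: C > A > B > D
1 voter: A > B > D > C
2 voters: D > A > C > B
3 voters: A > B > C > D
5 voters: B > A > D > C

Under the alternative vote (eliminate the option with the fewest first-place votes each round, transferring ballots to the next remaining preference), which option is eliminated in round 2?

B

Round 1: D 2, B 5, C 7, A 4. Eliminate D.
Round 2: B 5, C 7, A 6. Eliminate B.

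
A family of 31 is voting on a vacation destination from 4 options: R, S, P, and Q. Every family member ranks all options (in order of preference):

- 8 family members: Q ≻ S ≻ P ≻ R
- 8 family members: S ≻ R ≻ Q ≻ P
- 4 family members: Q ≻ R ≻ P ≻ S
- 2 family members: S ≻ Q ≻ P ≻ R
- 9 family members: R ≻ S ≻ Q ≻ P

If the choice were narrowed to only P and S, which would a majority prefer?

S

Voters preferring P to S: 4; preferring S to P: 27.
S wins the head-to-head.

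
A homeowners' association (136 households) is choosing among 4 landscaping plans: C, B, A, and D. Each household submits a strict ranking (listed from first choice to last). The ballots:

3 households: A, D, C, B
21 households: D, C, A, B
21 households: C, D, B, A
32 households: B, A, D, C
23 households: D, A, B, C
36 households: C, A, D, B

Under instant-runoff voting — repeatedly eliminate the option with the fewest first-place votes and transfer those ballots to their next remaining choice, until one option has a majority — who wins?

Round 1: C 57, B 32, A 3, D 44. Eliminate A.
Round 2: C 57, B 32, D 47. Eliminate B.
Round 3: C 57, D 79. D has a majority.

D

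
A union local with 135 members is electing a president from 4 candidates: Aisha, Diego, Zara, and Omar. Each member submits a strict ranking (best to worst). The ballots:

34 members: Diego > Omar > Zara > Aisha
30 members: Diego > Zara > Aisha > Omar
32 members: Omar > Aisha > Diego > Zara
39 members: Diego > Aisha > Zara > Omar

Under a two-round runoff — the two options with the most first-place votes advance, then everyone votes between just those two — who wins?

Round 1 first-place votes: Aisha 0, Diego 103, Zara 0, Omar 32.
Diego and Omar advance.
Runoff: Diego is preferred to Omar by 103 voters; Omar by 32.
Diego wins the runoff.

Diego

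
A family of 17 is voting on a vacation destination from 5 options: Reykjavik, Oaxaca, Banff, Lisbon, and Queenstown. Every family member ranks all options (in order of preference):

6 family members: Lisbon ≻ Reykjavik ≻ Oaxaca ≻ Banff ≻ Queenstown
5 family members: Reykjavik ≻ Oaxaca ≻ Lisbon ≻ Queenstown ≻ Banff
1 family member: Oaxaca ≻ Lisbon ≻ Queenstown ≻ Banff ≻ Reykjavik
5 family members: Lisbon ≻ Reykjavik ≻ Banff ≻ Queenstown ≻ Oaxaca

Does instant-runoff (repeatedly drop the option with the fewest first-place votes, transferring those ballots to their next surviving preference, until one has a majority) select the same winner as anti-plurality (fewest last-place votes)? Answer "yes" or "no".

Instant-runoff — R1 Reykjavik 5, Oaxaca 1, Banff 0, Lisbon 11, Queenstown 0 (Lisbon winner). Winner: Lisbon.
Anti-plurality — last-place votes: Reykjavik 1, Oaxaca 5, Banff 5, Lisbon 0, Queenstown 6. Winner: Lisbon.
The two methods agree.

yes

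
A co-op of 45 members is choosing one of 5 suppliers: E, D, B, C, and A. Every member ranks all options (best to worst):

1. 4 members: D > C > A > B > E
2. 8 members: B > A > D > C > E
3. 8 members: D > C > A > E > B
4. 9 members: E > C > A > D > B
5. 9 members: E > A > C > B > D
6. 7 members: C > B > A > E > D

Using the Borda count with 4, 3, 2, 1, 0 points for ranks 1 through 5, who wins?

C

E: 4·0 + 8·0 + 8·1 + 9·4 + 9·4 + 7·1 = 87
D: 4·4 + 8·2 + 8·4 + 9·1 + 9·0 + 7·0 = 73
B: 4·1 + 8·4 + 8·0 + 9·0 + 9·1 + 7·3 = 66
C: 4·3 + 8·1 + 8·3 + 9·3 + 9·2 + 7·4 = 117
A: 4·2 + 8·3 + 8·2 + 9·2 + 9·3 + 7·2 = 107
C has the highest Borda score (117).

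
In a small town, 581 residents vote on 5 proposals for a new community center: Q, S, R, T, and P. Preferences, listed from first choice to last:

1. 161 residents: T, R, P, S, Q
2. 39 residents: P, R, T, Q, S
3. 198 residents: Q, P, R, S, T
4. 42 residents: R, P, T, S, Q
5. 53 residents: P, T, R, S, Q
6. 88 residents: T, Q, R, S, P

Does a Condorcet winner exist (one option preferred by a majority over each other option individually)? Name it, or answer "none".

none

Checking pairwise contests:
R beats Q 295–286.
Q beats S 325–256.
T beats R 302–279.
P beats T 332–249.
R beats P 291–290.
Every option loses at least one head-to-head, so there is no Condorcet winner.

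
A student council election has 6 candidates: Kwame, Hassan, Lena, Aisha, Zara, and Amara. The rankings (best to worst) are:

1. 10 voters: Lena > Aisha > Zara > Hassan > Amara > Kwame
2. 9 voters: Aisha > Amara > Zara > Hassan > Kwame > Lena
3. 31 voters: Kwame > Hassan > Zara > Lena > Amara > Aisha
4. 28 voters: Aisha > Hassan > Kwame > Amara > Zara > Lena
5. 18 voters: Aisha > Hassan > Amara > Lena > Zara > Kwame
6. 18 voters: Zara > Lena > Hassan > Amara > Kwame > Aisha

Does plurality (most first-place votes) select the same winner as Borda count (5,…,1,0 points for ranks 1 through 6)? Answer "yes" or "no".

Plurality — first-place votes: Kwame 31, Hassan 0, Lena 10, Aisha 55, Zara 18, Amara 0. Winner: Aisha.
Borda — scores: Kwame 266, Hassan 400, Lena 220, Aisha 315, Zara 286, Amara 223. Winner: Hassan.
The two methods disagree.

no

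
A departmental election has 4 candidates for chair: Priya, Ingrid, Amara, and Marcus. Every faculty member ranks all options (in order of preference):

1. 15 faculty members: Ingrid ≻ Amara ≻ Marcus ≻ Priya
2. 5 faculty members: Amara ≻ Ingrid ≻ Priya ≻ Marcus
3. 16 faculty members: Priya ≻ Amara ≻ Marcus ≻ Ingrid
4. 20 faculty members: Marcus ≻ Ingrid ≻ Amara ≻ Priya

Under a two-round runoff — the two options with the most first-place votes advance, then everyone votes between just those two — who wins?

Round 1 first-place votes: Priya 16, Ingrid 15, Amara 5, Marcus 20.
Marcus and Priya advance.
Runoff: Marcus is preferred to Priya by 35 voters; Priya by 21.
Marcus wins the runoff.

Marcus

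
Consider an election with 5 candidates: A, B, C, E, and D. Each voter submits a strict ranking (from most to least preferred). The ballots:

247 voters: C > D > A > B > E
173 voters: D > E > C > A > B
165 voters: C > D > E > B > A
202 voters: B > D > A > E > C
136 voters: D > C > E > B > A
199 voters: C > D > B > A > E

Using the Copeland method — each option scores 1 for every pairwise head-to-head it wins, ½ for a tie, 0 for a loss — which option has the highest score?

A: beats E; loses to B, C, and D → score 1.
B: beats A and E; loses to C and D → score 2.
C: beats A, B, E, and D → score 4.
E: loses to A, B, C, and D → score 0.
D: beats A, B, and E; loses to C → score 3.
C has the best pairwise record.

C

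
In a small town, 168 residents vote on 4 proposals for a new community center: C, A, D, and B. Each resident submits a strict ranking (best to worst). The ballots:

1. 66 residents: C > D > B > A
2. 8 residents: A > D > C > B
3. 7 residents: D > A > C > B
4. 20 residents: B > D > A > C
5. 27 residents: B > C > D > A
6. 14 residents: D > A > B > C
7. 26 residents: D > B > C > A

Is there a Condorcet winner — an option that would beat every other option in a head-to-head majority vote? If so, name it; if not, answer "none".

none

Checking pairwise contests:
B beats C 87–81.
C beats A 119–49.
C beats D 93–75.
D beats B 121–47.
Every option loses at least one head-to-head, so there is no Condorcet winner.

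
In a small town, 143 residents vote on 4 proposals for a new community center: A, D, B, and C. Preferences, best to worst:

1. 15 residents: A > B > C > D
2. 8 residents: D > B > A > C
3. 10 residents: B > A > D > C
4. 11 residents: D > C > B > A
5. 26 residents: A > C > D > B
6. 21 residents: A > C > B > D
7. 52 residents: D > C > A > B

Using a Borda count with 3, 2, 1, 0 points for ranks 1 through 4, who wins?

A

A: 15·3 + 8·1 + 10·2 + 11·0 + 26·3 + 21·3 + 52·1 = 266
D: 15·0 + 8·3 + 10·1 + 11·3 + 26·1 + 21·0 + 52·3 = 249
B: 15·2 + 8·2 + 10·3 + 11·1 + 26·0 + 21·1 + 52·0 = 108
C: 15·1 + 8·0 + 10·0 + 11·2 + 26·2 + 21·2 + 52·2 = 235
A has the highest Borda score (266).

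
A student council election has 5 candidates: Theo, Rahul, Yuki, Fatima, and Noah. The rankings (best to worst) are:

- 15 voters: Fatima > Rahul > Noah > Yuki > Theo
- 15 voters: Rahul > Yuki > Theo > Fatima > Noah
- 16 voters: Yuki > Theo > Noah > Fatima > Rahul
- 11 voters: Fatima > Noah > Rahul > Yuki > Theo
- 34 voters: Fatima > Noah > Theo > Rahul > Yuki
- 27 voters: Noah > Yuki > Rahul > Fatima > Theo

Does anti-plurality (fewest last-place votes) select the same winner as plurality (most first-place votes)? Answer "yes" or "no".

Anti-plurality — last-place votes: Theo 53, Rahul 16, Yuki 34, Fatima 0, Noah 15. Winner: Fatima.
Plurality — first-place votes: Theo 0, Rahul 15, Yuki 16, Fatima 60, Noah 27. Winner: Fatima.
The two methods agree.

yes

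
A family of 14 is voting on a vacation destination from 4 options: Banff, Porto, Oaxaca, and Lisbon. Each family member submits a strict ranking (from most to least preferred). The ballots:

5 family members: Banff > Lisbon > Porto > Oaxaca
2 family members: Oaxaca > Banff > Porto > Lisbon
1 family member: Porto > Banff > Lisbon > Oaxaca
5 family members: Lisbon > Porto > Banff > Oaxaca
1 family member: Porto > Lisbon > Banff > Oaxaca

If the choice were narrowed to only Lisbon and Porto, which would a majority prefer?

Voters preferring Lisbon to Porto: 10; preferring Porto to Lisbon: 4.
Lisbon wins the head-to-head.

Lisbon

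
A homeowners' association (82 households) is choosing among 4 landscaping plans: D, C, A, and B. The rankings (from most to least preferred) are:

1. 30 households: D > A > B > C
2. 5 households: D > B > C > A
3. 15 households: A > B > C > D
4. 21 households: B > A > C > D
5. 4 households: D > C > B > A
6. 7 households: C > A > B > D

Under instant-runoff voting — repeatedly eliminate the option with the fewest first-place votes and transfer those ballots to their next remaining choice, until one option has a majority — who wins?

Round 1: D 39, C 7, A 15, B 21. Eliminate C.
Round 2: D 39, A 22, B 21. Eliminate B.
Round 3: D 39, A 43. A has a majority.

A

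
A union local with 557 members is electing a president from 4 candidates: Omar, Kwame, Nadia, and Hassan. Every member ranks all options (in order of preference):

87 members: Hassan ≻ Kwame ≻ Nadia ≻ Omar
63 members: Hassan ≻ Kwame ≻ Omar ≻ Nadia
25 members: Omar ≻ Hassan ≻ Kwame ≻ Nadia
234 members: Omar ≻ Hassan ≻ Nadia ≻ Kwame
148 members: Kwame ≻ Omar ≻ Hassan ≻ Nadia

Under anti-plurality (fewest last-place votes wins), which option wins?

Last-place votes: Omar 87, Kwame 234, Nadia 236, Hassan 0.
Hassan is ranked last by the fewest voters, so Hassan wins.

Hassan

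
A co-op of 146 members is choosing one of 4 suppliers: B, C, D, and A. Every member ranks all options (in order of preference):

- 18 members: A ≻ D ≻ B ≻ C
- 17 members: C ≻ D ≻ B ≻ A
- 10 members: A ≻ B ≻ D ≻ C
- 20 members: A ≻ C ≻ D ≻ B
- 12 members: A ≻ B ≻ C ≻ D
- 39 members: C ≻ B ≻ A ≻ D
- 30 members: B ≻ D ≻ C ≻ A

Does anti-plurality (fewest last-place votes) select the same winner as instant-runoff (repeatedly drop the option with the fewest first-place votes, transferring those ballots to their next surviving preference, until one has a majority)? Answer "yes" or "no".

no

Anti-plurality — last-place votes: B 20, C 28, D 51, A 47. Winner: B.
Instant-runoff — R1 B 30, C 56, D 0, A 60 (D out); R2 B 30, C 56, A 60 (B out); R3 C 86, A 60 (C winner). Winner: C.
The two methods disagree.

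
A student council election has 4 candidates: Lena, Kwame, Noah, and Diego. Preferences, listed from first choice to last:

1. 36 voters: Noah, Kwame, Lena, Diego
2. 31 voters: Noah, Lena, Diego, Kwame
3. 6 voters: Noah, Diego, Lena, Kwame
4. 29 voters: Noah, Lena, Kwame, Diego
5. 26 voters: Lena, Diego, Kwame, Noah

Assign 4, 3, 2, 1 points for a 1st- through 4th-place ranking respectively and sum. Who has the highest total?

Lena: 36·2 + 31·3 + 6·2 + 29·3 + 26·4 = 368
Kwame: 36·3 + 31·1 + 6·1 + 29·2 + 26·2 = 255
Noah: 36·4 + 31·4 + 6·4 + 29·4 + 26·1 = 434
Diego: 36·1 + 31·2 + 6·3 + 29·1 + 26·3 = 223
Noah has the highest Borda score (434).

Noah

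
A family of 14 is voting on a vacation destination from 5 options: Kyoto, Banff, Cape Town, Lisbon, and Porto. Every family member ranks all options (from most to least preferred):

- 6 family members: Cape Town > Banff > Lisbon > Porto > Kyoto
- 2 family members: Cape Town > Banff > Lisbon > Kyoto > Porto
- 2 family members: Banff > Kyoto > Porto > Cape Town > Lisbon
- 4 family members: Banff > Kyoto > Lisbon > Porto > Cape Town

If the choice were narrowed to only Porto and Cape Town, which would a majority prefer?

Cape Town

Voters preferring Porto to Cape Town: 6; preferring Cape Town to Porto: 8.
Cape Town wins the head-to-head.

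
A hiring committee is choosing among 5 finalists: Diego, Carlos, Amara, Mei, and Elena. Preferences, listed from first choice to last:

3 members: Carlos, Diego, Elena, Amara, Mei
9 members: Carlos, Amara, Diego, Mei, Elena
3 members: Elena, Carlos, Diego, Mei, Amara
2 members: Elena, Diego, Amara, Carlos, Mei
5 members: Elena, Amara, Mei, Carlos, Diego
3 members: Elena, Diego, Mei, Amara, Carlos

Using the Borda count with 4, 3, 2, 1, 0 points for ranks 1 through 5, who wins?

Diego: 3·3 + 9·2 + 3·2 + 2·3 + 5·0 + 3·3 = 48
Carlos: 3·4 + 9·4 + 3·3 + 2·1 + 5·1 + 3·0 = 64
Amara: 3·1 + 9·3 + 3·0 + 2·2 + 5·3 + 3·1 = 52
Mei: 3·0 + 9·1 + 3·1 + 2·0 + 5·2 + 3·2 = 28
Elena: 3·2 + 9·0 + 3·4 + 2·4 + 5·4 + 3·4 = 58
Carlos has the highest Borda score (64).

Carlos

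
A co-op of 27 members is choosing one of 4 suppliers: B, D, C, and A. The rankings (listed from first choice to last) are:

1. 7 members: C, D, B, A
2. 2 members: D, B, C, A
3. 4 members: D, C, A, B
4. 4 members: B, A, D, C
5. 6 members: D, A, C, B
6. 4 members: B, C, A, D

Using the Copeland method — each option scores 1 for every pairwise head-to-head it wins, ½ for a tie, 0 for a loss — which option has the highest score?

D

B: beats A; loses to D and C → score 1.
D: beats B, C, and A → score 3.
C: beats B and A; loses to D → score 2.
A: loses to B, D, and C → score 0.
D has the best pairwise record.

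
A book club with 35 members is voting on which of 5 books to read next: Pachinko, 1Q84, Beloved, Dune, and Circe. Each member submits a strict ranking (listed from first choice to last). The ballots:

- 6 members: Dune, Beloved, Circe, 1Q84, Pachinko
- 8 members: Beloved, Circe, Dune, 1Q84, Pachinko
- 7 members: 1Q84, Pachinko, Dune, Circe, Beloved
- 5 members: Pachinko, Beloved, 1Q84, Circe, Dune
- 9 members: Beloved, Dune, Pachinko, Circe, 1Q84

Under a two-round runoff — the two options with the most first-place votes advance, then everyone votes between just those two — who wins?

Round 1 first-place votes: Pachinko 5, 1Q84 7, Beloved 17, Dune 6, Circe 0.
Beloved and 1Q84 advance.
Runoff: Beloved is preferred to 1Q84 by 28 voters; 1Q84 by 7.
Beloved wins the runoff.

Beloved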